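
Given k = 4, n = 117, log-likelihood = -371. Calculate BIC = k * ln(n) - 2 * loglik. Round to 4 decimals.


Compute k*ln(n) = 4*ln(117) = 4*4.762174 = 19.048696.
Then -2*loglik = 742.
BIC = 19.048696 + 742 = 761.048696, which rounds to 761.0487.

761.0487


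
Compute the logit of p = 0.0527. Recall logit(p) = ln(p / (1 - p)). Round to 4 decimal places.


Compute the odds: 0.0527/0.9473 = 0.0556.
Take the natural log: ln(0.0556) = -2.8890.

-2.8890


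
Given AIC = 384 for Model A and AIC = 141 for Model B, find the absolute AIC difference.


Compute |384 - 141| = 243.
Model B has the smaller AIC.

243


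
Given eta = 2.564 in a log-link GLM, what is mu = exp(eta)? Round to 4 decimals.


The inverse log link gives:
mu = exp(2.564) = 12.9877.

12.9877


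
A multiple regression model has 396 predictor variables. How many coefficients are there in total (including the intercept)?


Each predictor gets one coefficient, plus one intercept.
Total parameters = 396 + 1 = 397.

397


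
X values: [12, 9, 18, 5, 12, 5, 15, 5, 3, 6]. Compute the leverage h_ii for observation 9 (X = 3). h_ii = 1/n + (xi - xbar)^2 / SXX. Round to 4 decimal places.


Compute xbar = 9.0000 with n = 10 observations.
SXX = 228.0000.
Leverage = 1/10 + (3 - 9.0000)^2/228.0000 = 0.2579.

0.2579


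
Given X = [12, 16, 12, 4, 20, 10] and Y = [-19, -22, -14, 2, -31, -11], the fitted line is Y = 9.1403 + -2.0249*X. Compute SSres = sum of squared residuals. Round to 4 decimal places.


Predicted values from Y = 9.1403 + -2.0249*X.
Residuals: [-3.8415, 1.2581, 1.1585, 0.9593, 0.3577, 0.1087].
SSres = 18.7421.

18.7421


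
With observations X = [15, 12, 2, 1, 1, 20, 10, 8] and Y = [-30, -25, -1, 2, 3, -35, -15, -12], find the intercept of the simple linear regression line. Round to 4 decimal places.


Compute b1 = -2.0891 from the OLS formula.
With xbar = 8.6250 and ybar = -14.1250, the intercept is:
b0 = -14.1250 - -2.0891 * 8.6250 = 3.8931.

3.8931


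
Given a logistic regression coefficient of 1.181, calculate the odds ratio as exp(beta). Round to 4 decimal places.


The odds ratio is computed as:
OR = e^(1.181) = 3.2576.

3.2576


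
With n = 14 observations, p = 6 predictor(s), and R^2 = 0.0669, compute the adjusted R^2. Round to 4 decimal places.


Using the formula:
(1 - 0.0669) = 0.9331.
Multiply by 13/7: 0.9331 * 13 = 12.1303, then 12.1303 / 7 = 1.7329.
Adj R^2 = 1 - 1.7329 = -0.7329.

-0.7329


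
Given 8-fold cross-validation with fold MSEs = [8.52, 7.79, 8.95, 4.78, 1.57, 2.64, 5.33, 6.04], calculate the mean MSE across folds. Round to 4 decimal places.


Add all fold MSEs: 45.6200.
Divide by k = 8: 45.6200/8 = 5.7025.

5.7025


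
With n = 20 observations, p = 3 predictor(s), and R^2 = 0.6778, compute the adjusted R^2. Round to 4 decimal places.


Adjusted R^2 = 1 - (1 - R^2) * (n-1)/(n-p-1).
(1 - R^2) = 0.3222.
(n-1)/(n-p-1) = 19/16.
(1 - R^2) * (n-1) = 0.3222 * 19 = 6.1218.
Divide by (n-p-1): 6.1218 / 16 = 0.3826.
Adj R^2 = 1 - 0.3826 = 0.6174.

0.6174


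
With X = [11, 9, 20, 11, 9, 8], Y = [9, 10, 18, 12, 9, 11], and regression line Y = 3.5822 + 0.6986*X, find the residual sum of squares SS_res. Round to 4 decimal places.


Predicted values from Y = 3.5822 + 0.6986*X.
Residuals: [-2.2668, 0.1304, 0.4458, 0.7332, -0.8696, 1.8290].
SSres = 9.9932.

9.9932


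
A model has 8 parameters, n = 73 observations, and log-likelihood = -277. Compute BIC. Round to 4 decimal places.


ln(73) = 4.290459.
k * ln(n) = 8 * 4.290459 = 34.323672.
-2L = 554.
BIC = 34.323672 + 554 = 588.323672, which rounds to 588.3237.

588.3237


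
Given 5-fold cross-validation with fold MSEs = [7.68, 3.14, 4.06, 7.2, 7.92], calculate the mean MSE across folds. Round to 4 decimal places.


Sum of fold MSEs = 30.0000.
Average = 30.0000 / 5 = 6.0000.

6.0000


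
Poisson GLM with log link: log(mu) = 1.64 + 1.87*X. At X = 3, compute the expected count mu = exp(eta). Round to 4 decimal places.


Compute eta = 1.64 + 1.87 * 3 = 7.2500.
Apply inverse link: mu = e^7.2500 = 1408.1048.

1408.1048


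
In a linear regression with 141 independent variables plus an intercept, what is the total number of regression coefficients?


Each predictor gets one coefficient, plus one intercept.
Total parameters = 141 + 1 = 142.

142


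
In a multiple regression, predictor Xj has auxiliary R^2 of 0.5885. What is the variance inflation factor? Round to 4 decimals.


VIF = 1 / (1 - 0.5885).
= 1 / 0.4115 = 2.4301.

2.4301


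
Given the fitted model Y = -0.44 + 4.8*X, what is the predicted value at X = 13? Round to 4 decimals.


Predicted value:
Y = -0.44 + (4.8)(13) = -0.44 + 62.4000 = 61.9600.

61.9600


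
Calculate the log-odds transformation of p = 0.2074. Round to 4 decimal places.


The odds are p/(1-p) = 0.2074 / 0.7926 = 0.2617.
logit(p) = ln(0.2617) = -1.3407.

-1.3407


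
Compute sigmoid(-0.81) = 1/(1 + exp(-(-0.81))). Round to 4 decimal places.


exp(0.8100) = 2.2479.
1 + exp(-z) = 3.2479.
sigmoid = 1/3.2479 = 0.3079.

0.3079


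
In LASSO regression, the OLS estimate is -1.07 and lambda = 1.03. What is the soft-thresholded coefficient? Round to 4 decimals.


Absolute value: |-1.07| = 1.07.
Compare to lambda = 1.03.
Since |beta| > lambda, coefficient = sign(beta)*(|beta| - lambda) = -0.0400.

-0.0400


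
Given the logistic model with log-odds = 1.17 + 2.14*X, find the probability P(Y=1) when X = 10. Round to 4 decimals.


z = 1.17 + 2.14 * 10 = 22.5700.
Sigmoid: P = 1 / (1 + exp(-22.5700)) = 1.0000.

1.0000


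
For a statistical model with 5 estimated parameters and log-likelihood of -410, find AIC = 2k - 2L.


Compute:
2k = 2*5 = 10.
-2*loglik = -2*(-410) = 820.
AIC = 10 + 820 = 830.

830


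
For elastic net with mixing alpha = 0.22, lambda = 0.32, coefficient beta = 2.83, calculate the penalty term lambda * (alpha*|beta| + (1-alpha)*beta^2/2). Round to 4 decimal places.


alpha * |beta| = 0.22 * 2.83 = 0.6226.
(1-alpha) * beta^2/2 = 0.78 * 8.0089/2 = 3.1235.
Total = 0.32 * (0.6226 + 3.1235) = 1.1987.

1.1987


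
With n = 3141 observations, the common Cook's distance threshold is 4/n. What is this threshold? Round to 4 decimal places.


Cook's distance cutoff = 4/n = 4/3141.
= 0.0013.

0.0013


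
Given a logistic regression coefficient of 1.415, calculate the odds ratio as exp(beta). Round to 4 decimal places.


Odds ratio = exp(beta) = exp(1.415).
= 4.1165.

4.1165


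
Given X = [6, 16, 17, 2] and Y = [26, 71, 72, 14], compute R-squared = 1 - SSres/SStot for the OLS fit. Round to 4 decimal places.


The fitted line is Y = 4.1745 + 4.0561*X.
SSres = 14.2307, SStot = 2724.7500.
R^2 = 1 - SSres/SStot = 0.9948.

0.9948


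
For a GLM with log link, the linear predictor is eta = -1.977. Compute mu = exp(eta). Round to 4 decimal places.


The inverse log link gives:
mu = exp(-1.977) = 0.1385.

0.1385


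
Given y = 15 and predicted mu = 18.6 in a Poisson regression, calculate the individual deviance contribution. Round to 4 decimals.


First: ln(15/18.6) = -0.215111.
Then: 15 * -0.215111 = -3.226665.
y - mu = 15 - 18.6 = -3.6.
D = 2(-3.226665 - -3.6) = 0.746670, which rounds to 0.7467.

0.7467


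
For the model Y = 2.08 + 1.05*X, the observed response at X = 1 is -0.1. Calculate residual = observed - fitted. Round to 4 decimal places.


Fitted value at X = 1 is yhat = 2.08 + 1.05*1 = 3.1300.
Residual = -0.1 - 3.1300 = -3.2300.

-3.2300


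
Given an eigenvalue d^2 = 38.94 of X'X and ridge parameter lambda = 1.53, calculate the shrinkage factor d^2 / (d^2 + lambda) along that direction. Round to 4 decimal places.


Denominator = d^2 + lambda = 38.94 + 1.53 = 40.4700.
Shrinkage = 38.94 / 40.4700 = 0.9622.

0.9622


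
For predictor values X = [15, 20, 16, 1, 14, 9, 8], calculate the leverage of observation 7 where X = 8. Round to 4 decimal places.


Mean of X: xbar = 11.8571.
SXX = 238.8571.
For X = 8: h = 1/7 + (8 - 11.8571)^2/238.8571 = 0.2051.

0.2051


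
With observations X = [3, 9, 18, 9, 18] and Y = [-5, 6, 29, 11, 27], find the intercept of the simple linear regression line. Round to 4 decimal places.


First find the slope: b1 = 2.1915.
Means: xbar = 11.4000, ybar = 13.6000.
b0 = ybar - b1 * xbar = 13.6000 - 2.1915 * 11.4000 = -11.3830.

-11.3830


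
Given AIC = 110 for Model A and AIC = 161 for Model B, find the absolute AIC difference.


|AIC_A - AIC_B| = |110 - 161| = 51.
Model A is preferred (lower AIC).

51


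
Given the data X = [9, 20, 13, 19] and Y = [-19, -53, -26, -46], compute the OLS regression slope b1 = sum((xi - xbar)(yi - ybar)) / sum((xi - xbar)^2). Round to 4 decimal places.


Calculate xbar = 15.2500, ybar = -36.0000.
S_xx = 80.7500, S_xy = -247.0000.
Using b1 = S_xy / S_xx = -247.0000 / 80.7500, we get b1 = -3.0588.

-3.0588


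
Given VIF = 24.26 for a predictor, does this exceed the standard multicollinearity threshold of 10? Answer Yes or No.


Compare VIF = 24.26 to the threshold of 10.
24.26 >= 10, so the answer is Yes.

Yes


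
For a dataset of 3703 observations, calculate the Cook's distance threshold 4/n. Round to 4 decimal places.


Using the rule of thumb:
Threshold = 4 / 3703 = 0.0011.

0.0011


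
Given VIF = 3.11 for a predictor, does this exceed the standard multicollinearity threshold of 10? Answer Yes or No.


Compare VIF = 3.11 to the threshold of 10.
3.11 < 10, so the answer is No.

No


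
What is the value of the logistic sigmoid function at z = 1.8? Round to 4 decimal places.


Compute exp(-1.8000) = 0.1653.
Sigmoid = 1 / (1 + 0.1653) = 1 / 1.1653 = 0.8581.

0.8581


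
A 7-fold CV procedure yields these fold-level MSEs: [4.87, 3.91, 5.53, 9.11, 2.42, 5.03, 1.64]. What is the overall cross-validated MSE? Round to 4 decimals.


Sum of fold MSEs = 32.5100.
Average = 32.5100 / 7 = 4.6443.

4.6443


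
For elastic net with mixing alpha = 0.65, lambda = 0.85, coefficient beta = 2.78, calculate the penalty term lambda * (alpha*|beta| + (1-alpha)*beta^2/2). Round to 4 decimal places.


Compute:
L1 = 0.65 * 2.78 = 1.8070.
L2 = 0.35 * 2.78^2 / 2 = 1.3525.
Penalty = 0.85 * (1.8070 + 1.3525) = 2.6855.

2.6855


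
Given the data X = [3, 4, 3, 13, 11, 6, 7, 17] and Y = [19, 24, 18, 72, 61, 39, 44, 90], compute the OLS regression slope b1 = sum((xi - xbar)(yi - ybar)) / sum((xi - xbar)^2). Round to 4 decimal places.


Calculate xbar = 8.0000, ybar = 45.8750.
S_xx = 186.0000, S_xy = 950.0000.
Using b1 = S_xy / S_xx = 950.0000 / 186.0000, we get b1 = 5.1075.

5.1075


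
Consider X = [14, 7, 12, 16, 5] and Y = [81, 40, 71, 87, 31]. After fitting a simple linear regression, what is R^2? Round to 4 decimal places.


Fit the OLS line: b0 = 4.1429, b1 = 5.3571.
SSres = 20.9286.
SStot = 2512.0000.
R^2 = 1 - 20.9286/2512.0000 = 0.9917.

0.9917


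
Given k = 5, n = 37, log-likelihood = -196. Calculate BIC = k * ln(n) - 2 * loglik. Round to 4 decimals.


k * ln(n) = 5 * ln(37) = 5 * 3.610918 = 18.054590.
-2 * loglik = -2 * (-196) = 392.
BIC = 18.054590 + 392 = 410.054590, which rounds to 410.0546.

410.0546


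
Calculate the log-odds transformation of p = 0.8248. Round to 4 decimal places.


The odds are p/(1-p) = 0.8248 / 0.1752 = 4.7078.
logit(p) = ln(4.7078) = 1.5492.

1.5492


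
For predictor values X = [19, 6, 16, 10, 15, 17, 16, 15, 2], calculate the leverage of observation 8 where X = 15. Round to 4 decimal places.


Mean of X: xbar = 12.8889.
SXX = 256.8889.
For X = 15: h = 1/9 + (15 - 12.8889)^2/256.8889 = 0.1285.

0.1285


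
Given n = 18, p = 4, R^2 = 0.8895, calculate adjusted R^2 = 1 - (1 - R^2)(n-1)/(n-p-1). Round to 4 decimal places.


Plug in: Adj R^2 = 1 - (1 - 0.8895) * 17/13.
= 1 - 0.1105 * 17/13
= 1 - 1.8785 / 13
= 1 - 0.1445 = 0.8555.

0.8555


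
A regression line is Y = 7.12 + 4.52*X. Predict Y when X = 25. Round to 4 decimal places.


Plug X = 25 into Y = 7.12 + 4.52*X:
Y = 7.12 + 113.0000 = 120.1200.

120.1200


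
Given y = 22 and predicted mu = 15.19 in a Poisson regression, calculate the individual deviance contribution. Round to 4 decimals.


y/mu = 22/15.19 = 1.448321 (approx.), and ln(22/15.19) = 0.370405.
y * ln(y/mu) = 22 * 0.370405 = 8.148910.
y - mu = 6.81.
D = 2 * (8.148910 - 6.81) = 2.677820, which rounds to 2.6778.

2.6778


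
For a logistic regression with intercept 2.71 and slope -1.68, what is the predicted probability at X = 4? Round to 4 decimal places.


z = 2.71 + -1.68 * 4 = -4.0100.
Sigmoid: P = 1 / (1 + exp(4.0100)) = 0.0178.

0.0178


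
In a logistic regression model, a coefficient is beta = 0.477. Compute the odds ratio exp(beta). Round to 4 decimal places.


The odds ratio is computed as:
OR = e^(0.477) = 1.6112.

1.6112


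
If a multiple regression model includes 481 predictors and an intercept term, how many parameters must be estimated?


Including the intercept, the model has 481 predictor coefficients + 1 intercept.
Total = 482.

482


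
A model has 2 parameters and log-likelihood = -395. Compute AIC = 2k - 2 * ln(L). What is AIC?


AIC = 2k - 2*loglik = 2(2) - 2(-395).
= 4 + 790 = 794.

794


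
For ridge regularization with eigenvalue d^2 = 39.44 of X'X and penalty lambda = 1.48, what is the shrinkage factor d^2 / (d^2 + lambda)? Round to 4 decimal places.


d^2 + lambda = 39.44 + 1.48 = 40.9200.
Shrinkage factor = 39.44/40.9200 = 0.9638.

0.9638


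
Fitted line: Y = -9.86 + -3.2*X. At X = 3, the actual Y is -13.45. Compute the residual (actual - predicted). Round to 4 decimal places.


Fitted value at X = 3 is yhat = -9.86 + -3.2*3 = -19.4600.
Residual = -13.45 - -19.4600 = 6.0100.

6.0100


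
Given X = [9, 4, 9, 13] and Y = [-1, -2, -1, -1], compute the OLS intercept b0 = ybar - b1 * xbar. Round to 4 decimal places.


Compute b1 = 0.1166 from the OLS formula.
With xbar = 8.7500 and ybar = -1.2500, the intercept is:
b0 = -1.2500 - 0.1166 * 8.7500 = -2.2699.

-2.2699


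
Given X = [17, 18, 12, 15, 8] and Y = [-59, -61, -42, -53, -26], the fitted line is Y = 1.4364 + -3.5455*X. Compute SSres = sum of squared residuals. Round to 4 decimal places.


Compute predicted values, then residuals = yi - yhat_i.
Residuals: [-0.1629, 1.3826, -0.8904, -1.2539, 0.9276].
SSres = sum(residual^2) = 5.1636.

5.1636


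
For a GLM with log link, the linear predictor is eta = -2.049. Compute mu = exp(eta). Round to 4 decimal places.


The inverse log link gives:
mu = exp(-2.049) = 0.1289.

0.1289


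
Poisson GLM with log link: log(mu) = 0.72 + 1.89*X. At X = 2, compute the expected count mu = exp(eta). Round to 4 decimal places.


eta = 0.72 + 1.89 * 2 = 4.5000.
mu = exp(4.5000) = 90.0171.

90.0171


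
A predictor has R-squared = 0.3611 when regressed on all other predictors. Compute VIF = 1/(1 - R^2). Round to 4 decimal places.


Using VIF = 1/(1 - R^2_j):
1 - 0.3611 = 0.6389.
VIF = 1.5652.

1.5652


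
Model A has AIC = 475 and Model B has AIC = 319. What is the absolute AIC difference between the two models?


Absolute difference = |475 - 319| = 156.
The model with lower AIC (B) is preferred.

156


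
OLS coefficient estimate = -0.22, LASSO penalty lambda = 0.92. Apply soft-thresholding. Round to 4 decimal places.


Absolute value: |-0.22| = 0.22.
Compare to lambda = 0.92.
Since |beta| <= lambda, the coefficient is set to 0.

0.0000


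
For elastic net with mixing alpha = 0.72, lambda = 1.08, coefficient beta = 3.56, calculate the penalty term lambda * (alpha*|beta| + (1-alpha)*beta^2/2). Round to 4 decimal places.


alpha * |beta| = 0.72 * 3.56 = 2.5632.
(1-alpha) * beta^2/2 = 0.28 * 12.6736/2 = 1.7743.
Total = 1.08 * (2.5632 + 1.7743) = 4.6845.

4.6845


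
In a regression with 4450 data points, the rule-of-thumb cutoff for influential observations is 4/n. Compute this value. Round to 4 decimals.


Using the rule of thumb:
Threshold = 4 / 4450 = 0.0009.

0.0009


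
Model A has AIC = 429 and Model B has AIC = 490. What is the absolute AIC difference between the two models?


Compute |429 - 490| = 61.
Model A has the smaller AIC.

61


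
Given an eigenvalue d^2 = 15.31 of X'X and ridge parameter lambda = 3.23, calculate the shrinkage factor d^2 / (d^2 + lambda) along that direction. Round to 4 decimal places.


Denominator = d^2 + lambda = 15.31 + 3.23 = 18.5400.
Shrinkage = 15.31 / 18.5400 = 0.8258.

0.8258


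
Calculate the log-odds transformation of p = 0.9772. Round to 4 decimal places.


The odds are p/(1-p) = 0.9772 / 0.0228 = 42.8596.
logit(p) = ln(42.8596) = 3.7579.

3.7579


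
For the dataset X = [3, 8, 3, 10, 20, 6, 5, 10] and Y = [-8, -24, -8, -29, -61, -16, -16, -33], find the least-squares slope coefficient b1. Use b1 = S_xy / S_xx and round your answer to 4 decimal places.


The sample means are xbar = 8.1250 and ybar = -24.3750.
Compute S_xx = 214.8750 and S_xy = -671.6250.
Slope b1 = S_xy / S_xx = -671.6250 / 214.8750 = -3.1257.

-3.1257


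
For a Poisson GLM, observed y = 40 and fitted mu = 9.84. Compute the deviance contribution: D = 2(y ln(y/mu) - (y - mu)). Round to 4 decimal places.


First: ln(40/9.84) = 1.402424.
Then: 40 * 1.402424 = 56.096960.
y - mu = 40 - 9.84 = 30.16.
D = 2(56.096960 - 30.16) = 51.873920, which rounds to 51.8739.

51.8739


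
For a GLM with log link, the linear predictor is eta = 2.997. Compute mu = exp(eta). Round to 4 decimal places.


mu = exp(eta) = exp(2.997).
= 20.0254.

20.0254


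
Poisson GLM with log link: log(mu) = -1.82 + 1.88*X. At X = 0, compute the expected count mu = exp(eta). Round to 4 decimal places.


Linear predictor: eta = -1.82 + (1.88)(0) = -1.8200.
Expected count: mu = exp(-1.8200) = 0.1620.

0.1620


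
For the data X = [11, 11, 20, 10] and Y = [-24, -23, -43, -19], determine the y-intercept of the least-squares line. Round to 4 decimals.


Compute b1 = -2.2727 from the OLS formula.
With xbar = 13.0000 and ybar = -27.2500, the intercept is:
b0 = -27.2500 - -2.2727 * 13.0000 = 2.2955.

2.2955


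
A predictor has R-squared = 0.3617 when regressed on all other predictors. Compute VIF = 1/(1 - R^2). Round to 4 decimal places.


Using VIF = 1/(1 - R^2_j):
1 - 0.3617 = 0.6383.
VIF = 1.5667.

1.5667


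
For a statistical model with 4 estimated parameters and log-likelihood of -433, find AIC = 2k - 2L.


AIC = 2*4 - 2*(-433).
= 8 + 866 = 874.

874


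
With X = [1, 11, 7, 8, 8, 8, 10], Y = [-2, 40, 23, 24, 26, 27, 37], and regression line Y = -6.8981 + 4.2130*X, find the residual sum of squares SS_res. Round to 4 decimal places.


Compute predicted values, then residuals = yi - yhat_i.
Residuals: [0.6851, 0.5551, 0.4071, -2.8059, -0.8059, 0.1941, 1.7681].
SSres = sum(residual^2) = 12.6296.

12.6296


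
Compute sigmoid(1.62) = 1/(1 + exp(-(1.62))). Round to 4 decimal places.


Compute exp(-1.6200) = 0.1979.
Sigmoid = 1 / (1 + 0.1979) = 1 / 1.1979 = 0.8348.

0.8348


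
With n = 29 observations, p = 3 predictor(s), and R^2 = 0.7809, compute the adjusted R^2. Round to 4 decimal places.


Plug in: Adj R^2 = 1 - (1 - 0.7809) * 28/25.
= 1 - 0.2191 * 28/25
= 1 - 6.1348 / 25
= 1 - 0.2454 = 0.7546.

0.7546


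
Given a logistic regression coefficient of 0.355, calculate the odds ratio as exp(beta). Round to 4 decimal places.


exp(0.355) = 1.4262.
So the odds ratio is 1.4262.

1.4262


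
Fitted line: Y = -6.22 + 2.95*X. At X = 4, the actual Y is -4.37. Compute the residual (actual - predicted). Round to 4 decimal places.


Compute yhat = -6.22 + (2.95)(4) = 5.5800.
Residual = actual - predicted = -4.37 - 5.5800 = -9.9500.

-9.9500


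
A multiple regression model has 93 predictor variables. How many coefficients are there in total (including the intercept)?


Including the intercept, the model has 93 predictor coefficients + 1 intercept.
Total = 94.

94


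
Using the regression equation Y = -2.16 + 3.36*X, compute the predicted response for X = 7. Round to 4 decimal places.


Predicted value:
Y = -2.16 + (3.36)(7) = -2.16 + 23.5200 = 21.3600.

21.3600


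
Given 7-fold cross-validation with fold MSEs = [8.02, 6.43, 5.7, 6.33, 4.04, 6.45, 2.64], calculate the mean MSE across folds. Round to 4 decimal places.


Total MSE across folds = 39.6100.
CV-MSE = 39.6100/7 = 5.6586.

5.6586


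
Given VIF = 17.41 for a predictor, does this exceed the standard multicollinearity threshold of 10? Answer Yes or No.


Check: VIF = 17.41 vs threshold = 10.
Since 17.41 >= 10, the answer is Yes.

Yes


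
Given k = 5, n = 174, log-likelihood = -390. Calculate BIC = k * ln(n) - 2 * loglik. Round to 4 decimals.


ln(174) = 5.159055.
k * ln(n) = 5 * 5.159055 = 25.795275.
-2L = 780.
BIC = 25.795275 + 780 = 805.795275, which rounds to 805.7953.

805.7953


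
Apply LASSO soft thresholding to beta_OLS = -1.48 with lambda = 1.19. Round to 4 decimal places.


|beta_OLS| = 1.48.
lambda = 1.19.
Since |beta| > lambda, coefficient = sign(beta)*(|beta| - lambda) = -0.2900.
Result = -0.2900.

-0.2900


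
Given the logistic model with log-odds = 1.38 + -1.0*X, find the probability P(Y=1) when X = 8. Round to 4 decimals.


z = 1.38 + -1.0 * 8 = -6.6200.
Sigmoid: P = 1 / (1 + exp(6.6200)) = 0.0013.

0.0013


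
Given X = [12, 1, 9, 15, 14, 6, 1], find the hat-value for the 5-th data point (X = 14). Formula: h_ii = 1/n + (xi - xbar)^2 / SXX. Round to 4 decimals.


Compute xbar = 8.2857 with n = 7 observations.
SXX = 203.4286.
Leverage = 1/7 + (14 - 8.2857)^2/203.4286 = 0.3034.

0.3034


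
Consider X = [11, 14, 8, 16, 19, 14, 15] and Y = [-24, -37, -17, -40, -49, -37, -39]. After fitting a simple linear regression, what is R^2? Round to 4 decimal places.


Fit the OLS line: b0 = 6.8836, b1 = -3.0019.
SSres = 14.8569.
SStot = 689.4286.
R^2 = 1 - 14.8569/689.4286 = 0.9785.

0.9785


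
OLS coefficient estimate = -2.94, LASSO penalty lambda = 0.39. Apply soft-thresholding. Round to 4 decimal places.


|beta_OLS| = 2.94.
lambda = 0.39.
Since |beta| > lambda, coefficient = sign(beta)*(|beta| - lambda) = -2.5500.
Result = -2.5500.

-2.5500


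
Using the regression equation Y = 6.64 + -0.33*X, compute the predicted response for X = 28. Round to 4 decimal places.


Predicted value:
Y = 6.64 + (-0.33)(28) = 6.64 + -9.2400 = -2.6000.

-2.6000


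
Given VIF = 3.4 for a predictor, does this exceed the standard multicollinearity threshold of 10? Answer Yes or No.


Check: VIF = 3.4 vs threshold = 10.
Since 3.4 < 10, the answer is No.

No


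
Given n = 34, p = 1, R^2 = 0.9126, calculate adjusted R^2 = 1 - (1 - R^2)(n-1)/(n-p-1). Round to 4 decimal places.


Adjusted R^2 = 1 - (1 - R^2) * (n-1)/(n-p-1).
(1 - R^2) = 0.0874.
(n-1)/(n-p-1) = 33/32.
(1 - R^2) * (n-1) = 0.0874 * 33 = 2.8842.
Divide by (n-p-1): 2.8842 / 32 = 0.0901.
Adj R^2 = 1 - 0.0901 = 0.9099.

0.9099


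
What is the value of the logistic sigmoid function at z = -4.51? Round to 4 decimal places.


exp(4.5100) = 90.9218.
1 + exp(-z) = 91.9218.
sigmoid = 1/91.9218 = 0.0109.

0.0109


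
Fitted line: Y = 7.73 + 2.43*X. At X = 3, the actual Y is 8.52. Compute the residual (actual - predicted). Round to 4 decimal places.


Fitted value at X = 3 is yhat = 7.73 + 2.43*3 = 15.0200.
Residual = 8.52 - 15.0200 = -6.5000.

-6.5000


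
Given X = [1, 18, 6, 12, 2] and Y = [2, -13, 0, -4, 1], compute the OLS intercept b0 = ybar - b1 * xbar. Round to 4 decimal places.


The slope is b1 = -0.8242.
Sample means are xbar = 7.8000 and ybar = -2.8000.
Intercept: b0 = -2.8000 - (-0.8242)(7.8000) = 3.6289.

3.6289


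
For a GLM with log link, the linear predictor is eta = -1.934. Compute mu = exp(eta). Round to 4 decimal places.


The inverse log link gives:
mu = exp(-1.934) = 0.1446.

0.1446


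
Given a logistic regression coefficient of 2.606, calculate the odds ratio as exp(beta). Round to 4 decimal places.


Odds ratio = exp(beta) = exp(2.606).
= 13.5448.

13.5448


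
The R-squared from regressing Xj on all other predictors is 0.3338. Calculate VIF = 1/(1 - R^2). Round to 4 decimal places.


Denominator: 1 - 0.3338 = 0.6662.
VIF = 1 / 0.6662 = 1.5011.

1.5011


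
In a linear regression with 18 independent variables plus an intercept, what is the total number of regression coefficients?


Total coefficients = number of predictors + 1 (for the intercept).
= 18 + 1 = 19.

19


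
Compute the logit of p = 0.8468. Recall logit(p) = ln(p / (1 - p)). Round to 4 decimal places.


The odds are p/(1-p) = 0.8468 / 0.1532 = 5.5274.
logit(p) = ln(5.5274) = 1.7097.

1.7097


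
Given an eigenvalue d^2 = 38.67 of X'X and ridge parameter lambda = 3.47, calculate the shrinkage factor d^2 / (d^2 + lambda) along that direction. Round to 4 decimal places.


Denominator = d^2 + lambda = 38.67 + 3.47 = 42.1400.
Shrinkage = 38.67 / 42.1400 = 0.9177.

0.9177


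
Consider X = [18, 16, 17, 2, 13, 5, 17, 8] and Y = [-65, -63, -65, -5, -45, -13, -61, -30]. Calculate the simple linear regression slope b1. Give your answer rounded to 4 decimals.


First compute the means: xbar = 12.0000, ybar = -43.3750.
Then S_xx = sum((xi - xbar)^2) = 268.0000.
S_xy = sum((xi - xbar)(yi - ybar)) = -1056.0000.
b1 = S_xy / S_xx = -1056.0000 / 268.0000 = -3.9403.

-3.9403


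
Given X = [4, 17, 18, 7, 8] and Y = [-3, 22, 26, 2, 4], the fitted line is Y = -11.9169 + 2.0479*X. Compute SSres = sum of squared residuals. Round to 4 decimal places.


For each point, residual = actual - predicted.
Residuals: [0.7253, -0.8974, 1.0547, -0.4184, -0.4663].
Sum of squared residuals = 2.8363.

2.8363


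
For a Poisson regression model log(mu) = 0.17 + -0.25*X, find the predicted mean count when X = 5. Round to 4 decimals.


Linear predictor: eta = 0.17 + (-0.25)(5) = -1.0800.
Expected count: mu = exp(-1.0800) = 0.3396.

0.3396


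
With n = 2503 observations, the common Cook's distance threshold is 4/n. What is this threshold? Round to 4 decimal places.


The threshold is 4/n.
4/2503 = 0.0016.

0.0016


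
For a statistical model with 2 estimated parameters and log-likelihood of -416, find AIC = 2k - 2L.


AIC = 2k - 2*loglik = 2(2) - 2(-416).
= 4 + 832 = 836.

836


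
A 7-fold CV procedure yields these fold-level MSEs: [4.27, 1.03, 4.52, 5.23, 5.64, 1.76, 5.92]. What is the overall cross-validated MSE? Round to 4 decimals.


Total MSE across folds = 28.3700.
CV-MSE = 28.3700/7 = 4.0529.

4.0529


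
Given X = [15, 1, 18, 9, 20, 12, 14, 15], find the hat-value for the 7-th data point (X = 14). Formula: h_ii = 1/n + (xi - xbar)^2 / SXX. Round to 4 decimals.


n = 8, xbar = 13.0000.
SXX = sum((xi - xbar)^2) = 244.0000.
h = 1/8 + (14 - 13.0000)^2 / 244.0000 = 0.1291.

0.1291


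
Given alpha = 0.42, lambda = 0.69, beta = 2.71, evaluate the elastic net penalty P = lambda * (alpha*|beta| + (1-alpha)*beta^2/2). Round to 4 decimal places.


Compute:
L1 = 0.42 * 2.71 = 1.1382.
L2 = 0.58 * 2.71^2 / 2 = 2.1298.
Penalty = 0.69 * (1.1382 + 2.1298) = 2.2549.

2.2549


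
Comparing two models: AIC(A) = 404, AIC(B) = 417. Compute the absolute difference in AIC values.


Compute |404 - 417| = 13.
Model A has the smaller AIC.

13


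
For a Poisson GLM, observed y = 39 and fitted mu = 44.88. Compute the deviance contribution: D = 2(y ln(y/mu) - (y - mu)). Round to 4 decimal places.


Compute y*ln(y/mu) = 39*ln(39/44.88) = 39*-0.140431 = -5.476809.
y - mu = -5.88.
D = 2*(-5.476809 - (-5.88)) = 0.806382, which rounds to 0.8064.

0.8064


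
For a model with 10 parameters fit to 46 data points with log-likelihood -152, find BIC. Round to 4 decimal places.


Compute k*ln(n) = 10*ln(46) = 10*3.828641 = 38.286410.
Then -2*loglik = 304.
BIC = 38.286410 + 304 = 342.286410, which rounds to 342.2864.

342.2864


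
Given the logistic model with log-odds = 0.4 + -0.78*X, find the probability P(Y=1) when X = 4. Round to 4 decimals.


Linear predictor: z = 0.4 + -0.78 * 4 = -2.7200.
P = 1/(1 + exp(2.7200)) = 1/(1 + 15.1803) = 0.0618.

0.0618


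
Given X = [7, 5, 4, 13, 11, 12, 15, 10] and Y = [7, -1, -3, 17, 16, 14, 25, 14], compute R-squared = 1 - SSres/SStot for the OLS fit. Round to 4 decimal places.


After computing the OLS fit (b0=-11.6605, b1=2.3673):
SSres = 26.3198, SStot = 630.8750.
R^2 = 1 - 26.3198/630.8750 = 0.9583.

0.9583


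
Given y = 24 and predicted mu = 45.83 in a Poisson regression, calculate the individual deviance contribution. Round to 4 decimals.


Compute y*ln(y/mu) = 24*ln(24/45.83) = 24*-0.646885 = -15.525240.
y - mu = -21.83.
D = 2*(-15.525240 - (-21.83)) = 12.609520, which rounds to 12.6095.

12.6095


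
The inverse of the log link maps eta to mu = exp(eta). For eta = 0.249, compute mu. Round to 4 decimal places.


The inverse log link gives:
mu = exp(0.249) = 1.2827.

1.2827


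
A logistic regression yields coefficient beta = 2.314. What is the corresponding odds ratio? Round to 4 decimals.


The odds ratio is computed as:
OR = e^(2.314) = 10.1148.

10.1148


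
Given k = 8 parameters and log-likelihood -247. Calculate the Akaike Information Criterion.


AIC = 2k - 2*loglik = 2(8) - 2(-247).
= 16 + 494 = 510.

510


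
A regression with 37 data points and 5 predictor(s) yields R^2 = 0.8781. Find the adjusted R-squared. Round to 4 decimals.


Using the formula:
(1 - 0.8781) = 0.1219.
Multiply by 36/31: 0.1219 * 36 = 4.3884, then 4.3884 / 31 = 0.1416.
Adj R^2 = 1 - 0.1416 = 0.8584.

0.8584


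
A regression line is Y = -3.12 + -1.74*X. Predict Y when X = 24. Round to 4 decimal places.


Substitute X = 24 into the equation:
Y = -3.12 + -1.74 * 24 = -3.12 + -41.7600 = -44.8800.

-44.8800


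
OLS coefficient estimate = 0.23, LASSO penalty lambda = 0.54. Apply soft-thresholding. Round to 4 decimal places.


Check: |0.23| = 0.23 vs lambda = 0.54.
Since |beta| <= lambda, the coefficient is set to 0.
Soft-thresholded coefficient = 0.0000.

0.0000


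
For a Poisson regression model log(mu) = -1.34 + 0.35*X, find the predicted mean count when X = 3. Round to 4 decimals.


eta = -1.34 + 0.35 * 3 = -0.2900.
mu = exp(-0.2900) = 0.7483.

0.7483


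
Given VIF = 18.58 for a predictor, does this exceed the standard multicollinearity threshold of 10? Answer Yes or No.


Check: VIF = 18.58 vs threshold = 10.
Since 18.58 >= 10, the answer is Yes.

Yes


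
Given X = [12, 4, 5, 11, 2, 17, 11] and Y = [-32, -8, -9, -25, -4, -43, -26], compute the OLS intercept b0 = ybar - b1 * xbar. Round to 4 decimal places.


The slope is b1 = -2.6865.
Sample means are xbar = 8.8571 and ybar = -21.0000.
Intercept: b0 = -21.0000 - (-2.6865)(8.8571) = 2.7943.

2.7943


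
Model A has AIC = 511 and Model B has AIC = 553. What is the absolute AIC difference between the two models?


Compute |511 - 553| = 42.
Model A has the smaller AIC.

42


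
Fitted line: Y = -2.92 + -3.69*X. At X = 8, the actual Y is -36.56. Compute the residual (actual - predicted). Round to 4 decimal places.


Fitted value at X = 8 is yhat = -2.92 + -3.69*8 = -32.4400.
Residual = -36.56 - -32.4400 = -4.1200.

-4.1200


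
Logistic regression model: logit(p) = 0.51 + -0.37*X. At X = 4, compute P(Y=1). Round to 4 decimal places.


z = 0.51 + -0.37 * 4 = -0.9700.
Sigmoid: P = 1 / (1 + exp(0.9700)) = 0.2749.

0.2749


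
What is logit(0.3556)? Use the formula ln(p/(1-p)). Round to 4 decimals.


Compute the odds: 0.3556/0.6444 = 0.5518.
Take the natural log: ln(0.5518) = -0.5945.

-0.5945


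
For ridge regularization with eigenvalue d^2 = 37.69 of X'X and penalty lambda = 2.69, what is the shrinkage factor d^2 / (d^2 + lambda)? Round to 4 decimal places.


Denominator = d^2 + lambda = 37.69 + 2.69 = 40.3800.
Shrinkage = 37.69 / 40.3800 = 0.9334.

0.9334


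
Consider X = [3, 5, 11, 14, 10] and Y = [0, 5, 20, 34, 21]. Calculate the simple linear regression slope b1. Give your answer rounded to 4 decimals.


Calculate xbar = 8.6000, ybar = 16.0000.
S_xx = 81.2000, S_xy = 243.0000.
Using b1 = S_xy / S_xx = 243.0000 / 81.2000, we get b1 = 2.9926.

2.9926


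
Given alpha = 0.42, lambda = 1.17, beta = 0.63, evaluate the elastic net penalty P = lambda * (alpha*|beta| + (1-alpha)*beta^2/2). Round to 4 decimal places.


alpha * |beta| = 0.42 * 0.63 = 0.2646.
(1-alpha) * beta^2/2 = 0.58 * 0.3969/2 = 0.1151.
Total = 1.17 * (0.2646 + 0.1151) = 0.4443.

0.4443


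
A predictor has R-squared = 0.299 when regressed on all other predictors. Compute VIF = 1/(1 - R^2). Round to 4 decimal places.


Using VIF = 1/(1 - R^2_j):
1 - 0.299 = 0.701.
VIF = 1.4265.

1.4265


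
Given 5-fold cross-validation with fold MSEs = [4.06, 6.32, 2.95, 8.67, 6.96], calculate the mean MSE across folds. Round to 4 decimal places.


Add all fold MSEs: 28.9600.
Divide by k = 5: 28.9600/5 = 5.7920.

5.7920


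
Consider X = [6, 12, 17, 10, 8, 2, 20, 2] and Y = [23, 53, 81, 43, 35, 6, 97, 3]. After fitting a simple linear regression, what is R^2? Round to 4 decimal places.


After computing the OLS fit (b0=-6.7036, b1=5.1251):
SSres = 15.3105, SStot = 7891.8750.
R^2 = 1 - 15.3105/7891.8750 = 0.9981.

0.9981


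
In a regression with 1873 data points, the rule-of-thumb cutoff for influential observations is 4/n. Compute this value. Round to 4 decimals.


Cook's distance cutoff = 4/n = 4/1873.
= 0.0021.

0.0021


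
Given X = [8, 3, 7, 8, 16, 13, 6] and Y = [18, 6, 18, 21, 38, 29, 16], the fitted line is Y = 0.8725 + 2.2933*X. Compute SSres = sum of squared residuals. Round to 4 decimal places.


Predicted values from Y = 0.8725 + 2.2933*X.
Residuals: [-1.2189, -1.7524, 1.0744, 1.7811, 0.4347, -1.6854, 1.3677].
SSres = 13.7834.

13.7834


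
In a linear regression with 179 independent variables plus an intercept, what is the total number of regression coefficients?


Total coefficients = number of predictors + 1 (for the intercept).
= 179 + 1 = 180.

180


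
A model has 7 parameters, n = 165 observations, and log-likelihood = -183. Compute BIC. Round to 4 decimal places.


Compute k*ln(n) = 7*ln(165) = 7*5.105945 = 35.741615.
Then -2*loglik = 366.
BIC = 35.741615 + 366 = 401.741615, which rounds to 401.7416.

401.7416


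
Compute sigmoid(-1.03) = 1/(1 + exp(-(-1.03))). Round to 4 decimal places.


Compute exp(1.0300) = 2.8011.
Sigmoid = 1 / (1 + 2.8011) = 1 / 3.8011 = 0.2631.

0.2631


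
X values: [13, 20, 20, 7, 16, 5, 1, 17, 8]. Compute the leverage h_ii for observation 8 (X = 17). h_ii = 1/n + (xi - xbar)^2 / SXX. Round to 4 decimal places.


n = 9, xbar = 11.8889.
SXX = sum((xi - xbar)^2) = 380.8889.
h = 1/9 + (17 - 11.8889)^2 / 380.8889 = 0.1797.

0.1797


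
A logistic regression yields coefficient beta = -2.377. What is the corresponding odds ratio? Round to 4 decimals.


exp(-2.377) = 0.0928.
So the odds ratio is 0.0928.

0.0928


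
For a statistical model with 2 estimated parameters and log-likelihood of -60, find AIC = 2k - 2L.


AIC = 2*2 - 2*(-60).
= 4 + 120 = 124.

124


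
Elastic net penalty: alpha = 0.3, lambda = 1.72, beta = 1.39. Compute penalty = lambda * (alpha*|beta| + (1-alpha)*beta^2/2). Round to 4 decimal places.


Compute:
L1 = 0.3 * 1.39 = 0.4170.
L2 = 0.7 * 1.39^2 / 2 = 0.6762.
Penalty = 1.72 * (0.4170 + 0.6762) = 1.8804.

1.8804


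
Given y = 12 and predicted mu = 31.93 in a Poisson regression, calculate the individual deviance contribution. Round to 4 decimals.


Compute y*ln(y/mu) = 12*ln(12/31.93) = 12*-0.978639 = -11.743668.
y - mu = -19.93.
D = 2*(-11.743668 - (-19.93)) = 16.372664, which rounds to 16.3727.

16.3727


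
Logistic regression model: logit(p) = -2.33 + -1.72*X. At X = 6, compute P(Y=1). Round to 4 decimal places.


z = -2.33 + -1.72 * 6 = -12.6500.
Sigmoid: P = 1 / (1 + exp(12.6500)) = 0.0000.

0.0000


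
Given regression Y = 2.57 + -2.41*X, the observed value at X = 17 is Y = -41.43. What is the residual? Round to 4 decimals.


Predicted = 2.57 + -2.41 * 17 = -38.4000.
Residual = -41.43 - -38.4000 = -3.0300.

-3.0300


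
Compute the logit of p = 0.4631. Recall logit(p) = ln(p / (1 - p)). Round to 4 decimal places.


The odds are p/(1-p) = 0.4631 / 0.5369 = 0.8625.
logit(p) = ln(0.8625) = -0.1479.

-0.1479


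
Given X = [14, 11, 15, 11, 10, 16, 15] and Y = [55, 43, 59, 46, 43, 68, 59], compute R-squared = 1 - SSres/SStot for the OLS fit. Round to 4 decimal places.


The fitted line is Y = 2.4918 + 3.8648*X.
SSres = 28.7910, SStot = 549.4286.
R^2 = 1 - SSres/SStot = 0.9476.

0.9476


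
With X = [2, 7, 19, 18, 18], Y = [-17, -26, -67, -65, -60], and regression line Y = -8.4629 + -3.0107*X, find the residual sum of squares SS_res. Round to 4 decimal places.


Predicted values from Y = -8.4629 + -3.0107*X.
Residuals: [-2.5157, 3.5378, -1.3338, -2.3445, 2.6555].
SSres = 33.1722.

33.1722


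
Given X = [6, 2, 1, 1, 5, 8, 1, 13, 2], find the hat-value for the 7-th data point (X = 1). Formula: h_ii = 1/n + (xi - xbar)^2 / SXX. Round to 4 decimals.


Mean of X: xbar = 4.3333.
SXX = 136.0000.
For X = 1: h = 1/9 + (1 - 4.3333)^2/136.0000 = 0.1928.

0.1928


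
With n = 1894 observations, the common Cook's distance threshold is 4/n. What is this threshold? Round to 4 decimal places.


The threshold is 4/n.
4/1894 = 0.0021.

0.0021


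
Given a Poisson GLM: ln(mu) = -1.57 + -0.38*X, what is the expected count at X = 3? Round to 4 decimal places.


Linear predictor: eta = -1.57 + (-0.38)(3) = -2.7100.
Expected count: mu = exp(-2.7100) = 0.0665.

0.0665


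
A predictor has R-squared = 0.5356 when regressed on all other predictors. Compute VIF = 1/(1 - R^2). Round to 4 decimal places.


VIF = 1 / (1 - 0.5356).
= 1 / 0.4644 = 2.1533.

2.1533


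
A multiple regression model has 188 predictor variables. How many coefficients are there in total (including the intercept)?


Each predictor gets one coefficient, plus one intercept.
Total parameters = 188 + 1 = 189.

189


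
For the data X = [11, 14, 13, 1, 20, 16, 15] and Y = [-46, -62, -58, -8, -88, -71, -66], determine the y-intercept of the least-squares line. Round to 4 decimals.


First find the slope: b1 = -4.2304.
Means: xbar = 12.8571, ybar = -57.0000.
b0 = ybar - b1 * xbar = -57.0000 - -4.2304 * 12.8571 = -2.6098.

-2.6098


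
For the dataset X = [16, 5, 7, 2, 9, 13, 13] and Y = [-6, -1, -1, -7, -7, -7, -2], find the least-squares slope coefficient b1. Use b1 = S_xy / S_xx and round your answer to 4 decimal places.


The sample means are xbar = 9.2857 and ybar = -4.4286.
Compute S_xx = 149.4286 and S_xy = -14.1429.
Slope b1 = S_xy / S_xx = -14.1429 / 149.4286 = -0.0946.

-0.0946


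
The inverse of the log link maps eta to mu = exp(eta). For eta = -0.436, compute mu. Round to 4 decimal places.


Apply the inverse link:
mu = e^-0.436 = 0.6466.

0.6466


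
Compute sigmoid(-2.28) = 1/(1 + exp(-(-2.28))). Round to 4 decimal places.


exp(2.2800) = 9.7767.
1 + exp(-z) = 10.7767.
sigmoid = 1/10.7767 = 0.0928.

0.0928


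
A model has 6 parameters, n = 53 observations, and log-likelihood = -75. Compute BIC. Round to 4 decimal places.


k * ln(n) = 6 * ln(53) = 6 * 3.970292 = 23.821752.
-2 * loglik = -2 * (-75) = 150.
BIC = 23.821752 + 150 = 173.821752, which rounds to 173.8218.

173.8218


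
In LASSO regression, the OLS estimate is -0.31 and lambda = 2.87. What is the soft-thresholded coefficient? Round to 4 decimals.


|beta_OLS| = 0.31.
lambda = 2.87.
Since |beta| <= lambda, the coefficient is set to 0.
Result = 0.0000.

0.0000


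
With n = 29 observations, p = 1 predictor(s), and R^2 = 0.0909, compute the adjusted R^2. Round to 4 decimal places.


Adjusted R^2 = 1 - (1 - R^2) * (n-1)/(n-p-1).
(1 - R^2) = 0.9091.
(n-1)/(n-p-1) = 28/27.
(1 - R^2) * (n-1) = 0.9091 * 28 = 25.4548.
Divide by (n-p-1): 25.4548 / 27 = 0.9428.
Adj R^2 = 1 - 0.9428 = 0.0572.

0.0572
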